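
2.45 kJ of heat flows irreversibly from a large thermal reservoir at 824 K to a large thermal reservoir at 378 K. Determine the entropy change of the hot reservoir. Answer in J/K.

The hot reservoir loses heat Q, so ΔS_hot = −Q/T_H = −2450/824 = -2.97 J/K.

ΔS_hot = -2.97 J/K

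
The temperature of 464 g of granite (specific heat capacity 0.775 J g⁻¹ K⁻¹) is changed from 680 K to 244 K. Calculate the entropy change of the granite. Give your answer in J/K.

ΔS = -369 J/K

ΔS = ∫dQ_rev/T = m c ln(T₂/T₁) = 464 × 0.775 × ln(244/680) = -369 J/K.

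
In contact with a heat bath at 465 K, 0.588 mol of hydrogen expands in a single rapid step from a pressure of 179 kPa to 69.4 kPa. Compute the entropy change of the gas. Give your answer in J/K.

Entropy is a state function, so ΔS_gas depends only on the end states.
For an isothermal ideal gas ΔS_gas = nR ln(P₁/P₂) = 0.588 × 8.314 × ln(179/69.4) = 4.63 J/K.

ΔS_gas = 4.63 J/K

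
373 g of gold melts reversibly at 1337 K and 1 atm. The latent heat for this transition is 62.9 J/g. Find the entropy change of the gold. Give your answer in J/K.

ΔS = 17.5 J/K

Heat absorbed by the substance: Q = mL = 373 × 62.9 = 23461.7 J.
At constant T, ΔS = Q_rev/T = 23461.7 / 1337 = 17.5 J/K.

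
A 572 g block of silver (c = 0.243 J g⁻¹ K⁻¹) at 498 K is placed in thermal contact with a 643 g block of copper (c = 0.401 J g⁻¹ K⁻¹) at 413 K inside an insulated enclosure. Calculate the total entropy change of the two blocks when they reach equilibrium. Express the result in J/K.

Energy balance: T_f = (m₁c₁T₁ + m₂c₂T₂)/(m₁c₁ + m₂c₂) = 442.77 K.
ΔS₁ = m₁c₁ ln(T_f/T₁) = 138.996 × ln(442.77/498) = -16.34 J/K.
ΔS₂ = m₂c₂ ln(T_f/T₂) = 257.843 × ln(442.77/413) = 17.95 J/K.
ΔS_total = -16.34 + 17.95 = 1.61 J/K.

ΔS_total = 1.61 J/K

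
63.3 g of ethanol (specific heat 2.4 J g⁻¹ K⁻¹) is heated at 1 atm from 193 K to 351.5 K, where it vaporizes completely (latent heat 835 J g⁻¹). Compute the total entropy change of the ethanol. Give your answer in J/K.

ΔS = 241 J/K

Warming step: ΔS₁ = m c ln(T_tr/T_i) = 63.3 × 2.4 × ln(351.5/193) = 91.08 J/K.
Phase change: ΔS₂ = +mL/T_tr = 63.3 × 835 / 351.5 = 150.4 J/K.
ΔS_total = (91.08) + (150.4) = 241 J/K.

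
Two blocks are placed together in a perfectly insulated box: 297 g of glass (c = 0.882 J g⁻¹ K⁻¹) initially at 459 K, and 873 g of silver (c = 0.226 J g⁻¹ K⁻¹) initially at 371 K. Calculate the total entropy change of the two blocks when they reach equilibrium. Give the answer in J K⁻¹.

Energy balance: T_f = (m₁c₁T₁ + m₂c₂T₂)/(m₁c₁ + m₂c₂) = 421.19 K.
ΔS₁ = m₁c₁ ln(T_f/T₁) = 261.954 × ln(421.19/459) = -22.52 J/K.
ΔS₂ = m₂c₂ ln(T_f/T₂) = 197.298 × ln(421.19/371) = 25.04 J/K.
ΔS_total = -22.52 + 25.04 = 2.52 J/K.

ΔS_total = 2.52 J/K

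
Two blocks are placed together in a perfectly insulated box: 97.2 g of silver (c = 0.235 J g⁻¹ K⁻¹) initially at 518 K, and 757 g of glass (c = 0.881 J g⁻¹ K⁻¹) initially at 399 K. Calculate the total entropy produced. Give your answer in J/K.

Energy balance: T_f = (m₁c₁T₁ + m₂c₂T₂)/(m₁c₁ + m₂c₂) = 402.94 K.
ΔS₁ = m₁c₁ ln(T_f/T₁) = 22.842 × ln(402.94/518) = -5.738 J/K.
ΔS₂ = m₂c₂ ln(T_f/T₂) = 666.917 × ln(402.94/399) = 6.555 J/K.
ΔS_total = -5.738 + 6.555 = 0.817 J/K.

ΔS_total = 0.817 J/K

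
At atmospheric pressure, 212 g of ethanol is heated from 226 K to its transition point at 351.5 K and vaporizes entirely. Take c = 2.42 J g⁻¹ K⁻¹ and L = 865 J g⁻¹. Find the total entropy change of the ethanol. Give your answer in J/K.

ΔS = 748 J/K

Warming step: ΔS₁ = m c ln(T_tr/T_i) = 212 × 2.42 × ln(351.5/226) = 226.6 J/K.
Phase change: ΔS₂ = +mL/T_tr = 212 × 865 / 351.5 = 521.7 J/K.
ΔS_total = (226.6) + (521.7) = 748 J/K.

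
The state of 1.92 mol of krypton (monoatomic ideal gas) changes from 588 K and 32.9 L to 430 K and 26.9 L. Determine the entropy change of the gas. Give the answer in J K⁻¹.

ΔS = -10.7 J/K

Entropy is a state function: ΔS = nC_V ln(T₂/T₁) + nR ln(V₂/V₁), with C_V = 3R/2 = 12.47 J mol⁻¹ K⁻¹ for a monoatomic ideal gas.
ΔS = 1.92 × [12.47 × ln(430/588) + 8.314 × ln(26.9/32.9)] = -10.7 J/K.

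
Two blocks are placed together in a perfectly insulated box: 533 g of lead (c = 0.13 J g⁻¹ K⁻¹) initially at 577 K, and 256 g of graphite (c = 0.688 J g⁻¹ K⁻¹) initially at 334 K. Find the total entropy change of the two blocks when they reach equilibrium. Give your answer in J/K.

ΔS_total = 7.97 J/K

Energy balance: T_f = (m₁c₁T₁ + m₂c₂T₂)/(m₁c₁ + m₂c₂) = 402.61 K.
ΔS₁ = m₁c₁ ln(T_f/T₁) = 69.29 × ln(402.61/577) = -24.936 J/K.
ΔS₂ = m₂c₂ ln(T_f/T₂) = 176.128 × ln(402.61/334) = 32.904 J/K.
ΔS_total = -24.936 + 32.904 = 7.97 J/K.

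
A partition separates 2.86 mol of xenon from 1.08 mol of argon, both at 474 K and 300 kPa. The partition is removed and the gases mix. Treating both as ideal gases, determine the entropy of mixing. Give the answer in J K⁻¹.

Mole fractions: x_A = 2.86/3.94 = 0.726, x_B = 0.274.
ΔS_mix = −R(n_A ln x_A + n_B ln x_B) = −8.314 × (2.86 ln 0.726 + 1.08 ln 0.274) = 19.2 J/K.

ΔS_mix = 19.2 J/K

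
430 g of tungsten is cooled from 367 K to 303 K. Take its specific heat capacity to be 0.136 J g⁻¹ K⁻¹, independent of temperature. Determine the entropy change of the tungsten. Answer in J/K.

ΔS = -11.2 J/K

ΔS = ∫dQ_rev/T = m c ln(T₂/T₁) = 430 × 0.136 × ln(303/367) = -11.2 J/K.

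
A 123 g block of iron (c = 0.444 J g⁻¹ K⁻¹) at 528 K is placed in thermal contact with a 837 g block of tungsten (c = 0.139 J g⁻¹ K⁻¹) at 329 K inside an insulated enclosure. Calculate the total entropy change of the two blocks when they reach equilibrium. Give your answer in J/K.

ΔS_total = 4.37 J/K

Energy balance: T_f = (m₁c₁T₁ + m₂c₂T₂)/(m₁c₁ + m₂c₂) = 392.57 K.
ΔS₁ = m₁c₁ ln(T_f/T₁) = 54.612 × ln(392.57/528) = -16.186 J/K.
ΔS₂ = m₂c₂ ln(T_f/T₂) = 116.343 × ln(392.57/329) = 20.553 J/K.
ΔS_total = -16.186 + 20.553 = 4.37 J/K.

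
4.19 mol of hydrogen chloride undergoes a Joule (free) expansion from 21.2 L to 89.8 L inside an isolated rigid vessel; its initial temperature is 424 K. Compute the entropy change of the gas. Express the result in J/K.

ΔS_gas = 50.3 J/K

For an ideal gas in free expansion Q = 0 and W = 0, so T is unchanged.
Entropy is a state function; using a reversible isothermal path, ΔS_gas = nR ln(V₂/V₁) = 4.19 × 8.314 × ln(89.8/21.2) = 50.3 J/K.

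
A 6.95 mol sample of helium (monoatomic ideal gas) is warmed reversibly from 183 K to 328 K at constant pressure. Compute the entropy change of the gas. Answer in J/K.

At constant pressure, ΔS = nC_p ln(T₂/T₁) with C_p = 5R/2 = 20.79 J mol⁻¹ K⁻¹.
ΔS = 6.95 × 20.79 × ln(328/183) = 84.3 J/K.

ΔS = 84.3 J/K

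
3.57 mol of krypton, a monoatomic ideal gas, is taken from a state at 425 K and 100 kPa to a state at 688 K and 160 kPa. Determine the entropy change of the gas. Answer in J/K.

ΔS = 21.8 J/K

ΔS = nC_p ln(T₂/T₁) − nR ln(P₂/P₁), with C_p = 5R/2 = 20.79 J mol⁻¹ K⁻¹ for a monoatomic ideal gas.
ΔS = 3.57 × [20.79 × ln(688/425) − 8.314 × ln(160/100)] = 21.8 J/K.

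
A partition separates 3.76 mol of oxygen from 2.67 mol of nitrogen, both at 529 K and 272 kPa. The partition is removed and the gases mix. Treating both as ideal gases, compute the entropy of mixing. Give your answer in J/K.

Mole fractions: x_A = 3.76/6.43 = 0.585, x_B = 0.415.
ΔS_mix = −R(n_A ln x_A + n_B ln x_B) = −8.314 × (3.76 ln 0.585 + 2.67 ln 0.415) = 36.3 J/K.

ΔS_mix = 36.3 J/K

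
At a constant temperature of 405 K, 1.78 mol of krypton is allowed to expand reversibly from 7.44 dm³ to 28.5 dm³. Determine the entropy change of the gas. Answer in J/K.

ΔS_gas = 19.9 J/K

For an isothermal ideal gas ΔS_gas = nR ln(V₂/V₁) = 1.78 × 8.314 × ln(28.5/7.44) = 19.9 J/K.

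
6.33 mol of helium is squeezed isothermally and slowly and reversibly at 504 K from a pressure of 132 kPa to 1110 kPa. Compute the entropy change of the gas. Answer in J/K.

For an isothermal ideal gas ΔS_gas = nR ln(P₁/P₂) = 6.33 × 8.314 × ln(132/1110) = -112 J/K.

ΔS_gas = -112 J/K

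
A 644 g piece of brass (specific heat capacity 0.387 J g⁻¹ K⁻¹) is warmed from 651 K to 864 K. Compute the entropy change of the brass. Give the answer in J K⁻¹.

ΔS = ∫dQ_rev/T = m c ln(T₂/T₁) = 644 × 0.387 × ln(864/651) = 70.5 J/K.

ΔS = 70.5 J/K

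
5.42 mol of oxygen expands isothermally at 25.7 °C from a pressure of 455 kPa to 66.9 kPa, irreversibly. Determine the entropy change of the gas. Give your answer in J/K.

Entropy is a state function, so ΔS_gas depends only on the end states.
For an isothermal ideal gas ΔS_gas = nR ln(P₁/P₂) = 5.42 × 8.314 × ln(455/66.9) = 86.4 J/K.

ΔS_gas = 86.4 J/K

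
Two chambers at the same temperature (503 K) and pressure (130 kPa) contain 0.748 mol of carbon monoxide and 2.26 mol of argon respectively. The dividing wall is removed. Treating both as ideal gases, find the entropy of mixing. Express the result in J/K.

Mole fractions: x_A = 0.748/3.01 = 0.249, x_B = 0.751.
ΔS_mix = −R(n_A ln x_A + n_B ln x_B) = −8.314 × (0.748 ln 0.249 + 2.26 ln 0.751) = 14 J/K.

ΔS_mix = 14 J/K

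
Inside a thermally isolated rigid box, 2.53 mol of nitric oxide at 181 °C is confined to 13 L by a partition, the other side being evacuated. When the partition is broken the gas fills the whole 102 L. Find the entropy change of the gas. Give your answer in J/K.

ΔS_gas = 43.3 J/K

For an ideal gas in free expansion Q = 0 and W = 0, so T is unchanged.
Entropy is a state function; using a reversible isothermal path, ΔS_gas = nR ln(V₂/V₁) = 2.53 × 8.314 × ln(102/13) = 43.3 J/K.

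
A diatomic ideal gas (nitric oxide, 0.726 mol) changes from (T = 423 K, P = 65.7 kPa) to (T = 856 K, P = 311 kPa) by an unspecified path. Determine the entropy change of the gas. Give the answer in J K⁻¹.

ΔS = 5.51 J/K

ΔS = nC_p ln(T₂/T₁) − nR ln(P₂/P₁), with C_p = 7R/2 = 29.1 J mol⁻¹ K⁻¹ for a diatomic ideal gas.
ΔS = 0.726 × [29.1 × ln(856/423) − 8.314 × ln(311/65.7)] = 5.51 J/K.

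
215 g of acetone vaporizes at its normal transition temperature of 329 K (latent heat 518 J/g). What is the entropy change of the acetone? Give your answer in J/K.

Heat absorbed by the substance: Q = mL = 215 × 518 = 111370 J.
At constant T, ΔS = Q_rev/T = 111370 / 329 = 339 J/K.

ΔS = 339 J/K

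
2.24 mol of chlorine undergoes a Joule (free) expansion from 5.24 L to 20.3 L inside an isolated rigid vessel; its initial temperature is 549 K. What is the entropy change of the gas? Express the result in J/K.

For an ideal gas in free expansion Q = 0 and W = 0, so T is unchanged.
Entropy is a state function; using a reversible isothermal path, ΔS_gas = nR ln(V₂/V₁) = 2.24 × 8.314 × ln(20.3/5.24) = 25.2 J/K.

ΔS_gas = 25.2 J/K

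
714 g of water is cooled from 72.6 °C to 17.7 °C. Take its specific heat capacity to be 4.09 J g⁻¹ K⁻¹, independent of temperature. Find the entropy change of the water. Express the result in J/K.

ΔS = -505 J/K

In kelvin: T₁ = 345.75 K, T₂ = 290.85 K. ΔS = ∫dQ_rev/T = m c ln(T₂/T₁) = 714 × 4.09 × ln(290.85/345.75) = -505 J/K.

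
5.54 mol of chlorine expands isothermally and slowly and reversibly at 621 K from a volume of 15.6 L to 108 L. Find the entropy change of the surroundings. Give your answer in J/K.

For an isothermal ideal gas ΔS_gas = nR ln(V₂/V₁) = 5.54 × 8.314 × ln(108/15.6) = 89.1 J/K.
The process is reversible, so ΔS_surr = −ΔS_gas = -89.1 J/K and ΔS_universe = 0.

ΔS_surr = -89.1 J/K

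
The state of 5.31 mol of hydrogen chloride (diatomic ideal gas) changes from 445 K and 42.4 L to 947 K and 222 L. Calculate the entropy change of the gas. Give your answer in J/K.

Entropy is a state function: ΔS = nC_V ln(T₂/T₁) + nR ln(V₂/V₁), with C_V = 5R/2 = 20.79 J mol⁻¹ K⁻¹ for a diatomic ideal gas.
ΔS = 5.31 × [20.79 × ln(947/445) + 8.314 × ln(222/42.4)] = 156 J/K.

ΔS = 156 J/K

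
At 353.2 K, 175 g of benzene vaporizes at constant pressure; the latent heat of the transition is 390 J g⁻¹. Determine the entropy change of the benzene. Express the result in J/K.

Heat absorbed by the substance: Q = mL = 175 × 390 = 68250 J.
At constant T, ΔS = Q_rev/T = 68250 / 353.2 = 193 J/K.

ΔS = 193 J/K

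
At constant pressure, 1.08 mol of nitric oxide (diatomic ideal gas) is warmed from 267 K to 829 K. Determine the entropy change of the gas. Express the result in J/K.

At constant pressure, ΔS = nC_p ln(T₂/T₁) with C_p = 7R/2 = 29.1 J mol⁻¹ K⁻¹.
ΔS = 1.08 × 29.1 × ln(829/267) = 35.6 J/K.

ΔS = 35.6 J/K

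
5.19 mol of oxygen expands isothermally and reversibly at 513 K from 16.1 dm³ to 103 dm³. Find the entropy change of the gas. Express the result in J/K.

ΔS_gas = 80.1 J/K

For an isothermal ideal gas ΔS_gas = nR ln(V₂/V₁) = 5.19 × 8.314 × ln(103/16.1) = 80.1 J/K.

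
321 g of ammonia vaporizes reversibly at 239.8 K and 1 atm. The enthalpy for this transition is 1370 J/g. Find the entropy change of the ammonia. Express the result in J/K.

Heat absorbed by the substance: Q = mL = 321 × 1370 = 439770 J.
At constant T, ΔS = Q_rev/T = 439770 / 239.8 = 1830 J/K.

ΔS = 1830 J/K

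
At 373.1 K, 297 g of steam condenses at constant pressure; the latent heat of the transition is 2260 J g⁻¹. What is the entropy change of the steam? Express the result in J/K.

ΔS = -1800 J/K

Heat released by the substance: Q = −mL = −297 × 2260 = −671220 J.
At constant T, ΔS = Q_rev/T = −671220 / 373.1 = -1800 J/K.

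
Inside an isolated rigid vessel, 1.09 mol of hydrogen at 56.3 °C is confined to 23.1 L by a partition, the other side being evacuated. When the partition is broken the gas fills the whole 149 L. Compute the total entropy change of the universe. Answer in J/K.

No heat is exchanged and no work is done, so the ideal-gas temperature stays constant.
Entropy is a state function; using a reversible isothermal path, ΔS_gas = nR ln(V₂/V₁) = 1.09 × 8.314 × ln(149/23.1) = 16.9 J/K.
The insulated surroundings exchange no heat, so ΔS_surr = 0 and ΔS_universe = ΔS_gas.

ΔS_universe = 16.9 J/K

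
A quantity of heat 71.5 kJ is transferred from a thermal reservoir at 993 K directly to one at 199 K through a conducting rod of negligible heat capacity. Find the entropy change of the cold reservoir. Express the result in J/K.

The cold reservoir gains heat Q, so ΔS_cold = +Q/T_C = 71500/199 = 359 J/K.

ΔS_cold = 359 J/K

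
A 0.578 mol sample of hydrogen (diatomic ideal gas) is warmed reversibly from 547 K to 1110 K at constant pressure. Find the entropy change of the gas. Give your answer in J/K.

ΔS = 11.9 J/K

At constant pressure, ΔS = nC_p ln(T₂/T₁) with C_p = 7R/2 = 29.1 J mol⁻¹ K⁻¹.
ΔS = 0.578 × 29.1 × ln(1110/547) = 11.9 J/K.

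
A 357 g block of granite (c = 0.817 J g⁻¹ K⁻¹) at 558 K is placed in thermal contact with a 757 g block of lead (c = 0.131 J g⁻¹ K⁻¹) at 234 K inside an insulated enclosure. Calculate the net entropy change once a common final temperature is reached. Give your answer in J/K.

ΔS_total = 23.9 J/K

Energy balance: T_f = (m₁c₁T₁ + m₂c₂T₂)/(m₁c₁ + m₂c₂) = 475.79 K.
ΔS₁ = m₁c₁ ln(T_f/T₁) = 291.669 × ln(475.79/558) = -46.49 J/K.
ΔS₂ = m₂c₂ ln(T_f/T₂) = 99.167 × ln(475.79/234) = 70.37 J/K.
ΔS_total = -46.49 + 70.37 = 23.9 J/K.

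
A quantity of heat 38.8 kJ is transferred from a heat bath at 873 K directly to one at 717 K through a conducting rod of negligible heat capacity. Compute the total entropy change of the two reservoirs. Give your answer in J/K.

ΔS_hot = −Q/T_H = −38800/873 = -44.44 J/K and ΔS_cold = +Q/T_C = 38800/717 = 54.11 J/K.
ΔS_total = -44.44 + 54.11 = 9.67 J/K, positive as the second law requires.

ΔS_total = 9.67 J/K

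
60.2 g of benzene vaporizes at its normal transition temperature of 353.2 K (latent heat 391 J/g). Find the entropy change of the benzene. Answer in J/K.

Heat absorbed by the substance: Q = mL = 60.2 × 391 = 23538.2 J.
At constant T, ΔS = Q_rev/T = 23538.2 / 353.2 = 66.6 J/K.

ΔS = 66.6 J/K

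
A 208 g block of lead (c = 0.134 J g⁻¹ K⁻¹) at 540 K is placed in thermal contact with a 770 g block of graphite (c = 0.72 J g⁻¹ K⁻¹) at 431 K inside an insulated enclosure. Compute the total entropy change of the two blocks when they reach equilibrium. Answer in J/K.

Energy balance: T_f = (m₁c₁T₁ + m₂c₂T₂)/(m₁c₁ + m₂c₂) = 436.22 K.
ΔS₁ = m₁c₁ ln(T_f/T₁) = 27.872 × ln(436.22/540) = -5.949 J/K.
ΔS₂ = m₂c₂ ln(T_f/T₂) = 554.4 × ln(436.22/431) = 6.671 J/K.
ΔS_total = -5.949 + 6.671 = 0.722 J/K.

ΔS_total = 0.722 J/K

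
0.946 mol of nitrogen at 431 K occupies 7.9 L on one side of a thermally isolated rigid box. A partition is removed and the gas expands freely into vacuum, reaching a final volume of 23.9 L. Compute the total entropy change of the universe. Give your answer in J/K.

ΔS_universe = 8.71 J/K

No heat is exchanged and no work is done, so the ideal-gas temperature stays constant.
Entropy is a state function; using a reversible isothermal path, ΔS_gas = nR ln(V₂/V₁) = 0.946 × 8.314 × ln(23.9/7.9) = 8.71 J/K.
The insulated surroundings exchange no heat, so ΔS_surr = 0 and ΔS_universe = ΔS_gas.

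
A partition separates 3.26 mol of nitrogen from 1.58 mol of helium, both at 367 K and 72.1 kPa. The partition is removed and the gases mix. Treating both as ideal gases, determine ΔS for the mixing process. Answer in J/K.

ΔS_mix = 25.4 J/K

Mole fractions: x_A = 3.26/4.84 = 0.674, x_B = 0.326.
ΔS_mix = −R(n_A ln x_A + n_B ln x_B) = −8.314 × (3.26 ln 0.674 + 1.58 ln 0.326) = 25.4 J/K.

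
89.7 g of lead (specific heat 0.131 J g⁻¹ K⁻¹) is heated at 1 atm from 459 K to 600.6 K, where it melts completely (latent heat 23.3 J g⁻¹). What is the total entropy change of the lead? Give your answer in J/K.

Warming step: ΔS₁ = m c ln(T_tr/T_i) = 89.7 × 0.131 × ln(600.6/459) = 3.16 J/K.
Phase change: ΔS₂ = +mL/T_tr = 89.7 × 23.3 / 600.6 = 3.48 J/K.
ΔS_total = (3.16) + (3.48) = 6.64 J/K.

ΔS = 6.64 J/K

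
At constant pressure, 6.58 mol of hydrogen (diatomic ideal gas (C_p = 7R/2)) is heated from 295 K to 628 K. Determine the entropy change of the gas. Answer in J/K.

At constant pressure, ΔS = nC_p ln(T₂/T₁) with C_p = 7R/2 = 29.1 J mol⁻¹ K⁻¹.
ΔS = 6.58 × 29.1 × ln(628/295) = 145 J/K.

ΔS = 145 J/K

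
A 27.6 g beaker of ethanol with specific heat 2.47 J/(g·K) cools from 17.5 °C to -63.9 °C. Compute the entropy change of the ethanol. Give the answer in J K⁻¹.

ΔS = -22.4 J/K

In kelvin: T₁ = 290.65 K, T₂ = 209.25 K. ΔS = ∫dQ_rev/T = m c ln(T₂/T₁) = 27.6 × 2.47 × ln(209.25/290.65) = -22.4 J/K.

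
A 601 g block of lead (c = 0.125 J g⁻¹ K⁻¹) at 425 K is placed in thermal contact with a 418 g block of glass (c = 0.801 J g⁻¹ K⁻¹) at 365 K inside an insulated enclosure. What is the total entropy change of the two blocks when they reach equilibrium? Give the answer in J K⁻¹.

Energy balance: T_f = (m₁c₁T₁ + m₂c₂T₂)/(m₁c₁ + m₂c₂) = 376 K.
ΔS₁ = m₁c₁ ln(T_f/T₁) = 75.125 × ln(376/425) = -9.2037 J/K.
ΔS₂ = m₂c₂ ln(T_f/T₂) = 334.818 × ln(376/365) = 9.9373 J/K.
ΔS_total = -9.2037 + 9.9373 = 0.734 J/K.

ΔS_total = 0.734 J/K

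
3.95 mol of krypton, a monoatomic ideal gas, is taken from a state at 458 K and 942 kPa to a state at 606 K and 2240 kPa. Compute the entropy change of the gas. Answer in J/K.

ΔS = nC_p ln(T₂/T₁) − nR ln(P₂/P₁), with C_p = 5R/2 = 20.79 J mol⁻¹ K⁻¹ for a monoatomic ideal gas.
ΔS = 3.95 × [20.79 × ln(606/458) − 8.314 × ln(2240/942)] = -5.46 J/K.

ΔS = -5.46 J/K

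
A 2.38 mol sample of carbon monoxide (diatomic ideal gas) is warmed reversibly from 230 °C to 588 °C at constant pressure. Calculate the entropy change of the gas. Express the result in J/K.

ΔS = 37.2 J/K

In kelvin: T₁ = 503.15 K, T₂ = 861.15 K. At constant pressure, ΔS = nC_p ln(T₂/T₁) with C_p = 7R/2 = 29.1 J mol⁻¹ K⁻¹.
ΔS = 2.38 × 29.1 × ln(861.15/503.15) = 37.2 J/K.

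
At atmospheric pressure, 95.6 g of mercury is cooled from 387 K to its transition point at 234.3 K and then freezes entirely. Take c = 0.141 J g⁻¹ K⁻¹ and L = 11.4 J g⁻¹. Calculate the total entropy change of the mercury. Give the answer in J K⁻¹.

Cooling step: ΔS₁ = m c ln(T_tr/T_i) = 95.6 × 0.141 × ln(234.3/387) = -6.764 J/K.
Phase change: ΔS₂ = −mL/T_tr = −95.6 × 11.4 / 234.3 = -4.651 J/K.
ΔS_total = (-6.764) + (-4.651) = -11.4 J/K.

ΔS = -11.4 J/K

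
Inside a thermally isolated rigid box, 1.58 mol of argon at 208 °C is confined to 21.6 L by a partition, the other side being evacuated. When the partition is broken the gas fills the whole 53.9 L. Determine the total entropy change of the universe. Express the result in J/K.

ΔS_universe = 12 J/K

For an ideal gas in free expansion Q = 0 and W = 0, so T is unchanged.
Entropy is a state function; using a reversible isothermal path, ΔS_gas = nR ln(V₂/V₁) = 1.58 × 8.314 × ln(53.9/21.6) = 12 J/K.
The insulated surroundings exchange no heat, so ΔS_surr = 0 and ΔS_universe = ΔS_gas.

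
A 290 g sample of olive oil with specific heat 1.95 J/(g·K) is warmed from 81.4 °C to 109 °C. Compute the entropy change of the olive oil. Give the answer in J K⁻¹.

ΔS = 42.4 J/K

In kelvin: T₁ = 354.55 K, T₂ = 382.15 K. ΔS = ∫dQ_rev/T = m c ln(T₂/T₁) = 290 × 1.95 × ln(382.15/354.55) = 42.4 J/K.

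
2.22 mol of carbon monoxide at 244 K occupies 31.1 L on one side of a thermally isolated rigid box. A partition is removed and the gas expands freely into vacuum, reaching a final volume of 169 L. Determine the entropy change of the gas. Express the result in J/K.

ΔS_gas = 31.2 J/K

For an ideal gas in free expansion Q = 0 and W = 0, so T is unchanged.
Entropy is a state function; using a reversible isothermal path, ΔS_gas = nR ln(V₂/V₁) = 2.22 × 8.314 × ln(169/31.1) = 31.2 J/K.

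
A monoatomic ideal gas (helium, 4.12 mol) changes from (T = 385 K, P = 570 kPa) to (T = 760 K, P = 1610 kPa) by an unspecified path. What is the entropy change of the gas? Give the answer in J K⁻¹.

ΔS = nC_p ln(T₂/T₁) − nR ln(P₂/P₁), with C_p = 5R/2 = 20.79 J mol⁻¹ K⁻¹ for a monoatomic ideal gas.
ΔS = 4.12 × [20.79 × ln(760/385) − 8.314 × ln(1610/570)] = 22.7 J/K.

ΔS = 22.7 J/K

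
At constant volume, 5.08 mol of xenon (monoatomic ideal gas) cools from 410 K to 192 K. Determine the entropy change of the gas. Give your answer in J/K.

At constant volume, ΔS = nC_V ln(T₂/T₁) with C_V = 3R/2 = 12.47 J mol⁻¹ K⁻¹.
ΔS = 5.08 × 12.47 × ln(192/410) = -48.1 J/K.

ΔS = -48.1 J/K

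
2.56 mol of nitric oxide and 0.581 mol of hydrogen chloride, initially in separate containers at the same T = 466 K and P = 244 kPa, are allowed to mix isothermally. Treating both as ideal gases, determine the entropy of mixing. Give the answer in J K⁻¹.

Mole fractions: x_A = 2.56/3.14 = 0.815, x_B = 0.185.
ΔS_mix = −R(n_A ln x_A + n_B ln x_B) = −8.314 × (2.56 ln 0.815 + 0.581 ln 0.185) = 12.5 J/K.

ΔS_mix = 12.5 J/K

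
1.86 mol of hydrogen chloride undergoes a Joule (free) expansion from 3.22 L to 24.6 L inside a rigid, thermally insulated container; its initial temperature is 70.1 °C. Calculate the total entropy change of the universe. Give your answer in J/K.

For an ideal gas in free expansion Q = 0 and W = 0, so T is unchanged.
Entropy is a state function; using a reversible isothermal path, ΔS_gas = nR ln(V₂/V₁) = 1.86 × 8.314 × ln(24.6/3.22) = 31.4 J/K.
The insulated surroundings exchange no heat, so ΔS_surr = 0 and ΔS_universe = ΔS_gas.

ΔS_universe = 31.4 J/K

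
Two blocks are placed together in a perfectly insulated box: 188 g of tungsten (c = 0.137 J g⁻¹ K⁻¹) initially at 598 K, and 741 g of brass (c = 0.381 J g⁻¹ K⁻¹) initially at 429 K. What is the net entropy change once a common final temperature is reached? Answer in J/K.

ΔS_total = 1.43 J/K

Energy balance: T_f = (m₁c₁T₁ + m₂c₂T₂)/(m₁c₁ + m₂c₂) = 443.13 K.
ΔS₁ = m₁c₁ ln(T_f/T₁) = 25.756 × ln(443.13/598) = -7.72 J/K.
ΔS₂ = m₂c₂ ln(T_f/T₂) = 282.321 × ln(443.13/429) = 9.148 J/K.
ΔS_total = -7.72 + 9.148 = 1.43 J/K.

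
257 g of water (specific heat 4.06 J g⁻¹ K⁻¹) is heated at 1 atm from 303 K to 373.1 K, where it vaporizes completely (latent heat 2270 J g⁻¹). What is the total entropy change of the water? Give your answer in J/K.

Warming step: ΔS₁ = m c ln(T_tr/T_i) = 257 × 4.06 × ln(373.1/303) = 217.1 J/K.
Phase change: ΔS₂ = +mL/T_tr = 257 × 2270 / 373.1 = 1564 J/K.
ΔS_total = (217.1) + (1564) = 1780 J/K.

ΔS = 1780 J/K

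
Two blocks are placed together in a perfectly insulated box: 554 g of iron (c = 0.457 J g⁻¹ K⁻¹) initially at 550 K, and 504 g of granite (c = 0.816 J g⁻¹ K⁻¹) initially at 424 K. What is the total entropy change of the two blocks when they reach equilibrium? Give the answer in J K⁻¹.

ΔS_total = 5.4 J/K

Energy balance: T_f = (m₁c₁T₁ + m₂c₂T₂)/(m₁c₁ + m₂c₂) = 472.01 K.
ΔS₁ = m₁c₁ ln(T_f/T₁) = 253.178 × ln(472.01/550) = -38.72 J/K.
ΔS₂ = m₂c₂ ln(T_f/T₂) = 411.264 × ln(472.01/424) = 44.12 J/K.
ΔS_total = -38.72 + 44.12 = 5.4 J/K.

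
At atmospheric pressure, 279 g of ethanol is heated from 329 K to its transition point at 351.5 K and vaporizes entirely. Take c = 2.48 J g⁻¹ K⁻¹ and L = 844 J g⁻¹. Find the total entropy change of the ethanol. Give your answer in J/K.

ΔS = 716 J/K

Warming step: ΔS₁ = m c ln(T_tr/T_i) = 279 × 2.48 × ln(351.5/329) = 45.77 J/K.
Phase change: ΔS₂ = +mL/T_tr = 279 × 844 / 351.5 = 669.9 J/K.
ΔS_total = (45.77) + (669.9) = 716 J/K.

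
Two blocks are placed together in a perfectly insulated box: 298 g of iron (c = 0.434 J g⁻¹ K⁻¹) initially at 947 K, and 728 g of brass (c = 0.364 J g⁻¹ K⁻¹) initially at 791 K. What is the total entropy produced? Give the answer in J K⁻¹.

ΔS_total = 1.44 J/K

Energy balance: T_f = (m₁c₁T₁ + m₂c₂T₂)/(m₁c₁ + m₂c₂) = 842.17 K.
ΔS₁ = m₁c₁ ln(T_f/T₁) = 129.332 × ln(842.17/947) = -15.17 J/K.
ΔS₂ = m₂c₂ ln(T_f/T₂) = 264.992 × ln(842.17/791) = 16.61 J/K.
ΔS_total = -15.17 + 16.61 = 1.44 J/K.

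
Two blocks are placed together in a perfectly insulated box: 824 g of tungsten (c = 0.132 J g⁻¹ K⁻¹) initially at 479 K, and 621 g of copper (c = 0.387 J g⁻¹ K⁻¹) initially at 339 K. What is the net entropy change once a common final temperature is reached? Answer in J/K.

ΔS_total = 4.65 J/K

Energy balance: T_f = (m₁c₁T₁ + m₂c₂T₂)/(m₁c₁ + m₂c₂) = 382.62 K.
ΔS₁ = m₁c₁ ln(T_f/T₁) = 108.768 × ln(382.62/479) = -24.44 J/K.
ΔS₂ = m₂c₂ ln(T_f/T₂) = 240.327 × ln(382.62/339) = 29.09 J/K.
ΔS_total = -24.44 + 29.09 = 4.65 J/K.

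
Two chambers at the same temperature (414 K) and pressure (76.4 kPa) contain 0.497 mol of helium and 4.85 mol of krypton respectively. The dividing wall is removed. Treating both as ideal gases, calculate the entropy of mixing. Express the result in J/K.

ΔS_mix = 13.8 J/K

Mole fractions: x_A = 0.497/5.35 = 0.0929, x_B = 0.907.
ΔS_mix = −R(n_A ln x_A + n_B ln x_B) = −8.314 × (0.497 ln 0.0929 + 4.85 ln 0.907) = 13.8 J/K.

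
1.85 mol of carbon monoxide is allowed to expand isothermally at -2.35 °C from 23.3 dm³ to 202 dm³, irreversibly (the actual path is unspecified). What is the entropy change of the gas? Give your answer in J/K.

Entropy is a state function, so ΔS_gas depends only on the end states.
For an isothermal ideal gas ΔS_gas = nR ln(V₂/V₁) = 1.85 × 8.314 × ln(202/23.3) = 33.2 J/K.

ΔS_gas = 33.2 J/K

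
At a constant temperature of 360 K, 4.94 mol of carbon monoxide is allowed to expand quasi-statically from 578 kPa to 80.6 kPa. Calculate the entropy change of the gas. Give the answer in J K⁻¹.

ΔS_gas = 80.9 J/K

For an isothermal ideal gas ΔS_gas = nR ln(P₁/P₂) = 4.94 × 8.314 × ln(578/80.6) = 80.9 J/K.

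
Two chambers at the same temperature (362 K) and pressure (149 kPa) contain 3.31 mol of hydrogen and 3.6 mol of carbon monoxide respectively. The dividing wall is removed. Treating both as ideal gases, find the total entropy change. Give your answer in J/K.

Mole fractions: x_A = 3.31/6.91 = 0.479, x_B = 0.521.
ΔS_mix = −R(n_A ln x_A + n_B ln x_B) = −8.314 × (3.31 ln 0.479 + 3.6 ln 0.521) = 39.8 J/K.

ΔS_mix = 39.8 J/K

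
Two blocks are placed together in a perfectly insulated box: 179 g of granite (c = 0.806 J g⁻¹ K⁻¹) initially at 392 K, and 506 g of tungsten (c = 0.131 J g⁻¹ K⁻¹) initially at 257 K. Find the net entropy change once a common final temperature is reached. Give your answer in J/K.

ΔS_total = 3.82 J/K

Energy balance: T_f = (m₁c₁T₁ + m₂c₂T₂)/(m₁c₁ + m₂c₂) = 349.5 K.
ΔS₁ = m₁c₁ ln(T_f/T₁) = 144.274 × ln(349.5/392) = -16.56 J/K.
ΔS₂ = m₂c₂ ln(T_f/T₂) = 66.286 × ln(349.5/257) = 20.38 J/K.
ΔS_total = -16.56 + 20.38 = 3.82 J/K.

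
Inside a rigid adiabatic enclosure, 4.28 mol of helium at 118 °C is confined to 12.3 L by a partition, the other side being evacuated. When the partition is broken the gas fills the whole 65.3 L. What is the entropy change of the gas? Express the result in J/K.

ΔS_gas = 59.4 J/K

For an ideal gas in free expansion Q = 0 and W = 0, so T is unchanged.
Entropy is a state function; using a reversible isothermal path, ΔS_gas = nR ln(V₂/V₁) = 4.28 × 8.314 × ln(65.3/12.3) = 59.4 J/K.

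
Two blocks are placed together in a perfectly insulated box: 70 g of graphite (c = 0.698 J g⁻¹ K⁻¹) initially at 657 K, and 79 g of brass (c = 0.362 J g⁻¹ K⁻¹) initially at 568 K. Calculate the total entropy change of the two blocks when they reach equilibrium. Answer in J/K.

Energy balance: T_f = (m₁c₁T₁ + m₂c₂T₂)/(m₁c₁ + m₂c₂) = 624.14 K.
ΔS₁ = m₁c₁ ln(T_f/T₁) = 48.86 × ln(624.14/657) = -2.5069 J/K.
ΔS₂ = m₂c₂ ln(T_f/T₂) = 28.598 × ln(624.14/568) = 2.6955 J/K.
ΔS_total = -2.5069 + 2.6955 = 0.189 J/K.

ΔS_total = 0.189 J/K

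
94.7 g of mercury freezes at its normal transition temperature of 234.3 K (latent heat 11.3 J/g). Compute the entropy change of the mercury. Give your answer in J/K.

ΔS = -4.57 J/K

Heat released by the substance: Q = −mL = −94.7 × 11.3 = −1070.11 J.
At constant T, ΔS = Q_rev/T = −1070.11 / 234.3 = -4.57 J/K.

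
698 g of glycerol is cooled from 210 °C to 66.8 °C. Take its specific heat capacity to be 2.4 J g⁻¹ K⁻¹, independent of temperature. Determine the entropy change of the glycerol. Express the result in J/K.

In kelvin: T₁ = 483.15 K, T₂ = 339.95 K. ΔS = ∫dQ_rev/T = m c ln(T₂/T₁) = 698 × 2.4 × ln(339.95/483.15) = -589 J/K.

ΔS = -589 J/K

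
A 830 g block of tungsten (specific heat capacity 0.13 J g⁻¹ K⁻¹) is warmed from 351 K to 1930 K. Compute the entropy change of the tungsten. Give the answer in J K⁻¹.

ΔS = ∫dQ_rev/T = m c ln(T₂/T₁) = 830 × 0.13 × ln(1930/351) = 184 J/K.

ΔS = 184 J/K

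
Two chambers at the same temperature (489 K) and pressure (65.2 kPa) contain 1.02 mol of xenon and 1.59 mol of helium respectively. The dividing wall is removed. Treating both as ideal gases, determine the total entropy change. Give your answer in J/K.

Mole fractions: x_A = 1.02/2.61 = 0.391, x_B = 0.609.
ΔS_mix = −R(n_A ln x_A + n_B ln x_B) = −8.314 × (1.02 ln 0.391 + 1.59 ln 0.609) = 14.5 J/K.

ΔS_mix = 14.5 J/K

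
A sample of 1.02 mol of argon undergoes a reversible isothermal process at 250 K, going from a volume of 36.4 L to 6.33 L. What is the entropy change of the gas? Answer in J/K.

For an isothermal ideal gas ΔS_gas = nR ln(V₂/V₁) = 1.02 × 8.314 × ln(6.33/36.4) = -14.8 J/K.

ΔS_gas = -14.8 J/K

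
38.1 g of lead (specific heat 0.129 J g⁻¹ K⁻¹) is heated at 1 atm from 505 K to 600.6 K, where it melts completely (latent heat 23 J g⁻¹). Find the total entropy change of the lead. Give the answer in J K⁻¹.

Warming step: ΔS₁ = m c ln(T_tr/T_i) = 38.1 × 0.129 × ln(600.6/505) = 0.8521 J/K.
Phase change: ΔS₂ = +mL/T_tr = 38.1 × 23 / 600.6 = 1.459 J/K.
ΔS_total = (0.8521) + (1.459) = 2.31 J/K.

ΔS = 2.31 J/K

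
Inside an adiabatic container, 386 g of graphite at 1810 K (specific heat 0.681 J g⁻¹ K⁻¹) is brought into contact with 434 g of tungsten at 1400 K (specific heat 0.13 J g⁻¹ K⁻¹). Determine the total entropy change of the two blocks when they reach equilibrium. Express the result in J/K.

ΔS_total = 1.45 J/K

Energy balance: T_f = (m₁c₁T₁ + m₂c₂T₂)/(m₁c₁ + m₂c₂) = 1737.6 K.
ΔS₁ = m₁c₁ ln(T_f/T₁) = 262.866 × ln(1737.6/1810) = -10.74 J/K.
ΔS₂ = m₂c₂ ln(T_f/T₂) = 56.42 × ln(1737.6/1400) = 12.19 J/K.
ΔS_total = -10.74 + 12.19 = 1.45 J/K.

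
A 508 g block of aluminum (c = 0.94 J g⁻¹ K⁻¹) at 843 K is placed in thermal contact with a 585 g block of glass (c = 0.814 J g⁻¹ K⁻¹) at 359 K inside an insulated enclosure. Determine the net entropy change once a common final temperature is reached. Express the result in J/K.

ΔS_total = 84.3 J/K

Energy balance: T_f = (m₁c₁T₁ + m₂c₂T₂)/(m₁c₁ + m₂c₂) = 601.34 K.
ΔS₁ = m₁c₁ ln(T_f/T₁) = 477.52 × ln(601.34/843) = -161.3 J/K.
ΔS₂ = m₂c₂ ln(T_f/T₂) = 476.19 × ln(601.34/359) = 245.6 J/K.
ΔS_total = -161.3 + 245.6 = 84.3 J/K.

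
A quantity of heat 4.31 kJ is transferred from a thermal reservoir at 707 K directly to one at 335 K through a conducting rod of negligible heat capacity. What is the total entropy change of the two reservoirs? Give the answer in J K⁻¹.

ΔS_hot = −Q/T_H = −4310/707 = -6.096 J/K and ΔS_cold = +Q/T_C = 4310/335 = 12.87 J/K.
ΔS_total = -6.096 + 12.87 = 6.77 J/K, positive as the second law requires.

ΔS_total = 6.77 J/K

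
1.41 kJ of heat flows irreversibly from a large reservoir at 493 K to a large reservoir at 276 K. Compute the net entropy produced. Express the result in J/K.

ΔS_total = 2.25 J/K

ΔS_hot = −Q/T_H = −1410/493 = -2.86 J/K and ΔS_cold = +Q/T_C = 1410/276 = 5.109 J/K.
ΔS_total = -2.86 + 5.109 = 2.25 J/K, positive as the second law requires.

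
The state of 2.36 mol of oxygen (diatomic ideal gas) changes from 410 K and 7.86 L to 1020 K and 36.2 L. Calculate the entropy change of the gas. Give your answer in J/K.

Entropy is a state function: ΔS = nC_V ln(T₂/T₁) + nR ln(V₂/V₁), with C_V = 5R/2 = 20.79 J mol⁻¹ K⁻¹ for a diatomic ideal gas.
ΔS = 2.36 × [20.79 × ln(1020/410) + 8.314 × ln(36.2/7.86)] = 74.7 J/K.

ΔS = 74.7 J/K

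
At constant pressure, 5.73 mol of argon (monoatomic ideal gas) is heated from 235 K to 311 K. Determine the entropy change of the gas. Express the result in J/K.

ΔS = 33.4 J/K

At constant pressure, ΔS = nC_p ln(T₂/T₁) with C_p = 5R/2 = 20.79 J mol⁻¹ K⁻¹.
ΔS = 5.73 × 20.79 × ln(311/235) = 33.4 J/K.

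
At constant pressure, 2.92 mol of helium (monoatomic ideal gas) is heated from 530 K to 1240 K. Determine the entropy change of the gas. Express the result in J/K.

At constant pressure, ΔS = nC_p ln(T₂/T₁) with C_p = 5R/2 = 20.79 J mol⁻¹ K⁻¹.
ΔS = 2.92 × 20.79 × ln(1240/530) = 51.6 J/K.

ΔS = 51.6 J/K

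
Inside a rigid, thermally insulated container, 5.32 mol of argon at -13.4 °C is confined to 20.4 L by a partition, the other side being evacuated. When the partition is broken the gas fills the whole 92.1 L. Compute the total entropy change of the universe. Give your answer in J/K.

ΔS_universe = 66.7 J/K

For an ideal gas in free expansion Q = 0 and W = 0, so T is unchanged.
Entropy is a state function; using a reversible isothermal path, ΔS_gas = nR ln(V₂/V₁) = 5.32 × 8.314 × ln(92.1/20.4) = 66.7 J/K.
The insulated surroundings exchange no heat, so ΔS_surr = 0 and ΔS_universe = ΔS_gas.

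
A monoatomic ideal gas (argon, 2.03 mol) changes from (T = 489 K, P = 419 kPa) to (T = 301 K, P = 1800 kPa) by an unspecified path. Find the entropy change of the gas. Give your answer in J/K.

ΔS = -45.1 J/K

ΔS = nC_p ln(T₂/T₁) − nR ln(P₂/P₁), with C_p = 5R/2 = 20.79 J mol⁻¹ K⁻¹ for a monoatomic ideal gas.
ΔS = 2.03 × [20.79 × ln(301/489) − 8.314 × ln(1800/419)] = -45.1 J/K.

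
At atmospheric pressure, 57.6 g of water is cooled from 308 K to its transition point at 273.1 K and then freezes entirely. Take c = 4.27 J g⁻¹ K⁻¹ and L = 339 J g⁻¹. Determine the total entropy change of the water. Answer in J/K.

ΔS = -101 J/K

Cooling step: ΔS₁ = m c ln(T_tr/T_i) = 57.6 × 4.27 × ln(273.1/308) = -29.58 J/K.
Phase change: ΔS₂ = −mL/T_tr = −57.6 × 339 / 273.1 = -71.5 J/K.
ΔS_total = (-29.58) + (-71.5) = -101 J/K.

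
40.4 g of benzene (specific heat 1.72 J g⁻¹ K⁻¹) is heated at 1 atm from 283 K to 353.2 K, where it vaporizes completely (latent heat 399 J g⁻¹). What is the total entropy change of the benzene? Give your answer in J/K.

Warming step: ΔS₁ = m c ln(T_tr/T_i) = 40.4 × 1.72 × ln(353.2/283) = 15.4 J/K.
Phase change: ΔS₂ = +mL/T_tr = 40.4 × 399 / 353.2 = 45.64 J/K.
ΔS_total = (15.4) + (45.64) = 61 J/K.

ΔS = 61 J/K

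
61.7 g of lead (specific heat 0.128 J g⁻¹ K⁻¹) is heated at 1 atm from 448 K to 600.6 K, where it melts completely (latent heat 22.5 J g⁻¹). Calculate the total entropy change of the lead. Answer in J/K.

Warming step: ΔS₁ = m c ln(T_tr/T_i) = 61.7 × 0.128 × ln(600.6/448) = 2.315 J/K.
Phase change: ΔS₂ = +mL/T_tr = 61.7 × 22.5 / 600.6 = 2.311 J/K.
ΔS_total = (2.315) + (2.311) = 4.63 J/K.

ΔS = 4.63 J/K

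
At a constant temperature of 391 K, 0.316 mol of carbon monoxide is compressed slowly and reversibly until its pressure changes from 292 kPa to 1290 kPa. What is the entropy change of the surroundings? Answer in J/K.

ΔS_surr = 3.9 J/K

For an isothermal ideal gas ΔS_gas = nR ln(P₁/P₂) = 0.316 × 8.314 × ln(292/1290) = -3.9 J/K.
The process is reversible, so ΔS_surr = −ΔS_gas = 3.9 J/K and ΔS_universe = 0.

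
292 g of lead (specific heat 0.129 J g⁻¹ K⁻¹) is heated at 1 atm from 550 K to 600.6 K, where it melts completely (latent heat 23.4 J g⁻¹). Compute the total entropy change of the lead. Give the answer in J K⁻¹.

Warming step: ΔS₁ = m c ln(T_tr/T_i) = 292 × 0.129 × ln(600.6/550) = 3.315 J/K.
Phase change: ΔS₂ = +mL/T_tr = 292 × 23.4 / 600.6 = 11.38 J/K.
ΔS_total = (3.315) + (11.38) = 14.7 J/K.

ΔS = 14.7 J/K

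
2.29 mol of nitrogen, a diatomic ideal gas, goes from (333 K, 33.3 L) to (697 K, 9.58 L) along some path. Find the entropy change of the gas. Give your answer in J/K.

ΔS = 11.4 J/K

Entropy is a state function: ΔS = nC_V ln(T₂/T₁) + nR ln(V₂/V₁), with C_V = 5R/2 = 20.79 J mol⁻¹ K⁻¹ for a diatomic ideal gas.
ΔS = 2.29 × [20.79 × ln(697/333) + 8.314 × ln(9.58/33.3)] = 11.4 J/K.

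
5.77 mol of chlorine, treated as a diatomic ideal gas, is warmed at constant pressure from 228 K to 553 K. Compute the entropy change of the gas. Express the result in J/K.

At constant pressure, ΔS = nC_p ln(T₂/T₁) with C_p = 7R/2 = 29.1 J mol⁻¹ K⁻¹.
ΔS = 5.77 × 29.1 × ln(553/228) = 149 J/K.

ΔS = 149 J/K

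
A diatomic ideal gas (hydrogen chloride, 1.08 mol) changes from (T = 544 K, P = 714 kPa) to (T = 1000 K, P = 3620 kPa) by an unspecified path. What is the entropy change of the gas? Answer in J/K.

ΔS = 4.56 J/K

ΔS = nC_p ln(T₂/T₁) − nR ln(P₂/P₁), with C_p = 7R/2 = 29.1 J mol⁻¹ K⁻¹ for a diatomic ideal gas.
ΔS = 1.08 × [29.1 × ln(1000/544) − 8.314 × ln(3620/714)] = 4.56 J/K.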